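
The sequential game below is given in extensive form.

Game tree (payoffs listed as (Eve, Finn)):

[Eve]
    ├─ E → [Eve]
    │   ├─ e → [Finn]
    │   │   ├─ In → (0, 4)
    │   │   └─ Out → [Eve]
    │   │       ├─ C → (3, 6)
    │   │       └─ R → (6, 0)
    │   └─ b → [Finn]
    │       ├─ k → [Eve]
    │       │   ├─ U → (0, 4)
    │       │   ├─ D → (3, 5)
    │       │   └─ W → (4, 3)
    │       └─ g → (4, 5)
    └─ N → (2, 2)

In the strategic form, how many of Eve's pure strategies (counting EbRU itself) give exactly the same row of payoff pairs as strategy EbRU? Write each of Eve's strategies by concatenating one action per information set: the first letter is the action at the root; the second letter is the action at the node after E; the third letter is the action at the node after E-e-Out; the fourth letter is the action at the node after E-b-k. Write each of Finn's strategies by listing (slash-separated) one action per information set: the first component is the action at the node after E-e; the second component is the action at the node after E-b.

Row for EbRU (columns In/k, In/g, Out/k, Out/g): (0,4) (4,5) (0,4) (4,5).
Under EbRU, Eve's choice at the node after E-e-Out can never be reached regardless of what Finn does, so varying those choices leaves every outcome unchanged.
Holding the reachable choices fixed and varying the unreachable one freely already gives 2 equivalent strategies.
No other strategy reproduces this row, so those 2 are the full class: EbCU, EbRU.

2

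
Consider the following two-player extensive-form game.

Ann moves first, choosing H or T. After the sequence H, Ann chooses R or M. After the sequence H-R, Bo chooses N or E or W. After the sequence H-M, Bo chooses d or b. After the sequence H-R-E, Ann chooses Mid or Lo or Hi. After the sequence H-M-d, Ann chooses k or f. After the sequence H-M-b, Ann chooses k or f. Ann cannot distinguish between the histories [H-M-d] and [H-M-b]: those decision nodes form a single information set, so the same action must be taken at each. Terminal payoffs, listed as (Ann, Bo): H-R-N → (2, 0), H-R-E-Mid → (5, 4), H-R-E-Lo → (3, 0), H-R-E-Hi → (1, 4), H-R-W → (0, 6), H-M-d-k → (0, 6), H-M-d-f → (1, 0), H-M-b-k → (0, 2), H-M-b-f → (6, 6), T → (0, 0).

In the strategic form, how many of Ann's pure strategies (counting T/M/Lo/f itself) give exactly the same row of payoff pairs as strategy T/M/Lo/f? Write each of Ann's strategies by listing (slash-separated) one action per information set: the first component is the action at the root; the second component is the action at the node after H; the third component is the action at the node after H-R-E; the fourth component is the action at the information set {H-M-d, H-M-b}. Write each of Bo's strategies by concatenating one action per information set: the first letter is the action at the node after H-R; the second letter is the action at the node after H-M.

12

Row for T/M/Lo/f (columns Nd, Nb, Ed, Eb, Wd, Wb): (0,0) (0,0) (0,0) (0,0) (0,0) (0,0).
Under T/M/Lo/f, Ann's choice at the node after H and at the node after H-R-E and at the information set {H-M-d, H-M-b} can never be reached regardless of what Bo does, so varying those choices leaves every outcome unchanged.
Holding the reachable choices fixed and varying the unreachable ones freely already gives 2 × 3 × 2 = 12 equivalent strategies.
No other strategy reproduces this row, so those 12 are the full class: T/R/Mid/k, T/R/Mid/f, T/R/Lo/k, T/R/Lo/f, T/R/Hi/k, T/R/Hi/f, T/M/Mid/k, T/M/Mid/f, T/M/Lo/k, T/M/Lo/f, T/M/Hi/k, T/M/Hi/f.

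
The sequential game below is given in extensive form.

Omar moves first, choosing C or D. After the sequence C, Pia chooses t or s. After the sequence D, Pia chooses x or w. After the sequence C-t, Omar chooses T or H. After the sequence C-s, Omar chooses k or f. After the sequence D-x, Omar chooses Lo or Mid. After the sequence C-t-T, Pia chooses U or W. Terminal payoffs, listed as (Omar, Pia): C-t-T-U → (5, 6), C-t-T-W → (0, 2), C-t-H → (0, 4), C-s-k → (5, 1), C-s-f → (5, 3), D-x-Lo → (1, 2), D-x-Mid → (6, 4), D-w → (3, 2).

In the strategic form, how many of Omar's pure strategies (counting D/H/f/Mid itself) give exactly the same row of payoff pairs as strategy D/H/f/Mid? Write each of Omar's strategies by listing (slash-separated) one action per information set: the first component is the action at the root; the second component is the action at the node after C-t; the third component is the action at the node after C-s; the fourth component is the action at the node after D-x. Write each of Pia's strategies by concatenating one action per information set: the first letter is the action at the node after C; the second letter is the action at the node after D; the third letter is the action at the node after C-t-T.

Row for D/H/f/Mid (columns txU, txW, twU, twW, sxU, sxW, swU, swW): (6,4) (6,4) (3,2) (3,2) (6,4) (6,4) (3,2) (3,2).
Under D/H/f/Mid, Omar's choice at the node after C-t and at the node after C-s can never be reached regardless of what Pia does, so varying those choices leaves every outcome unchanged.
Holding the reachable choices fixed and varying the unreachable ones freely already gives 2 × 2 = 4 equivalent strategies.
No other strategy reproduces this row, so those 4 are the full class: D/T/k/Mid, D/T/f/Mid, D/H/k/Mid, D/H/f/Mid.

4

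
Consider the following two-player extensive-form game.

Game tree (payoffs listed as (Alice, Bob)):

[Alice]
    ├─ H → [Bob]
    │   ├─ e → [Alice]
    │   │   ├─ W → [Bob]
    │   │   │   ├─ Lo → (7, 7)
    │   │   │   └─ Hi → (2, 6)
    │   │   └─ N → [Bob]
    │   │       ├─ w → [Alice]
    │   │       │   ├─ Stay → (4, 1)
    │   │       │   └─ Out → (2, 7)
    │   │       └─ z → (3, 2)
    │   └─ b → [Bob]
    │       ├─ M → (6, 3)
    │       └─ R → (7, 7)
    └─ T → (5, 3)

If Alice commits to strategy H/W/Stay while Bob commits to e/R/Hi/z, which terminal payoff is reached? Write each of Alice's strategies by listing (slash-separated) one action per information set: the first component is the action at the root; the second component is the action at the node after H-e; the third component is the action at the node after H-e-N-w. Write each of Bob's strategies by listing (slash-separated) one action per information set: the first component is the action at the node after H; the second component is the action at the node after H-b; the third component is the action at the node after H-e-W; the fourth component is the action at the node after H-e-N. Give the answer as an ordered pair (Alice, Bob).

(2, 6)

Trace the play path from the root:
  Alice plays H
  Bob plays e at [H]
  Alice plays W at [H-e]
  Bob plays Hi at [H-e-W]
→ terminal payoff (2, 6).
(Alice's choice at the node after H-e-N-w is never reached on this path, so it doesn't affect the outcome.)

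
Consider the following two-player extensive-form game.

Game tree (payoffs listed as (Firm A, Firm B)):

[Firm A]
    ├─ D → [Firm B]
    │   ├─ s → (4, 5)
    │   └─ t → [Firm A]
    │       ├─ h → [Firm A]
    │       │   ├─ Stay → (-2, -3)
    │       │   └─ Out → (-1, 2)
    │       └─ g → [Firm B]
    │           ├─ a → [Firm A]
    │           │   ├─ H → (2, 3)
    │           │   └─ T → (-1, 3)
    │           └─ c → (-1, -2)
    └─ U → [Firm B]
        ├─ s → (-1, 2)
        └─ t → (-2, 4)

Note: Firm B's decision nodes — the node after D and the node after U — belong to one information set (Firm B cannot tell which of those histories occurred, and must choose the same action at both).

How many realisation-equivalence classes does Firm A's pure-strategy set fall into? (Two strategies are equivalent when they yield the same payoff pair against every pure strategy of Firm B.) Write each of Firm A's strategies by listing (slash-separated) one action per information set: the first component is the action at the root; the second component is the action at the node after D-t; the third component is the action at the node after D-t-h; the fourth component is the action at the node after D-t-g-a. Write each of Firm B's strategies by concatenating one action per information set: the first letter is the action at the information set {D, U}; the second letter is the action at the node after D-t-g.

5

Firm A has 16 pure strategies: D/h/Stay/H, D/h/Stay/T, D/h/Out/H, D/h/Out/T, D/g/Stay/H, D/g/Stay/T, D/g/Out/H, D/g/Out/T, U/h/Stay/H, U/h/Stay/T, U/h/Out/H, U/h/Out/T, U/g/Stay/H, U/g/Stay/T, U/g/Out/H, U/g/Out/T. Columns: sa, sc, ta, tc.
{D/h/Stay/H, D/h/Stay/T} → row (4,5) (4,5) (-2,-3) (-2,-3)
{D/h/Out/H, D/h/Out/T} → row (4,5) (4,5) (-1,2) (-1,2)
{D/g/Stay/H, D/g/Out/H} → row (4,5) (4,5) (2,3) (-1,-2)
{D/g/Stay/T, D/g/Out/T} → row (4,5) (4,5) (-1,3) (-1,-2)
{U/h/Stay/H, U/h/Stay/T, U/h/Out/H, U/h/Out/T, U/g/Stay/H, U/g/Stay/T, U/g/Out/H, U/g/Out/T} → row (-1,2) (-1,2) (-2,4) (-2,4)
That's 5 distinct rows out of 16 strategies.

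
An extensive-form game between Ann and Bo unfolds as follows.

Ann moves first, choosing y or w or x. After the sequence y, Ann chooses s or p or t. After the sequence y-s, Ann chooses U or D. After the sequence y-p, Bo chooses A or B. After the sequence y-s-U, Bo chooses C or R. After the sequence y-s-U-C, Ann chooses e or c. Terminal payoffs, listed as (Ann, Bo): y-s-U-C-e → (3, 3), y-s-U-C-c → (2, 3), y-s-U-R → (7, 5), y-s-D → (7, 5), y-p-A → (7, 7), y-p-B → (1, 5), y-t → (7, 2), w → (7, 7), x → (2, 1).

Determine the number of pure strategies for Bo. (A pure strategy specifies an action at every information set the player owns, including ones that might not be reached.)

4

Bo owns the node after y-p with actions {A, B} — two choices.
Bo owns the node after y-s-U with actions {C, R} — two choices.
A pure strategy fixes one action at each information set independently, so the count is the product 2 × 2 = 4.
(For reference, Ann has 36 pure strategies, giving a 4×36 normal-form matrix.)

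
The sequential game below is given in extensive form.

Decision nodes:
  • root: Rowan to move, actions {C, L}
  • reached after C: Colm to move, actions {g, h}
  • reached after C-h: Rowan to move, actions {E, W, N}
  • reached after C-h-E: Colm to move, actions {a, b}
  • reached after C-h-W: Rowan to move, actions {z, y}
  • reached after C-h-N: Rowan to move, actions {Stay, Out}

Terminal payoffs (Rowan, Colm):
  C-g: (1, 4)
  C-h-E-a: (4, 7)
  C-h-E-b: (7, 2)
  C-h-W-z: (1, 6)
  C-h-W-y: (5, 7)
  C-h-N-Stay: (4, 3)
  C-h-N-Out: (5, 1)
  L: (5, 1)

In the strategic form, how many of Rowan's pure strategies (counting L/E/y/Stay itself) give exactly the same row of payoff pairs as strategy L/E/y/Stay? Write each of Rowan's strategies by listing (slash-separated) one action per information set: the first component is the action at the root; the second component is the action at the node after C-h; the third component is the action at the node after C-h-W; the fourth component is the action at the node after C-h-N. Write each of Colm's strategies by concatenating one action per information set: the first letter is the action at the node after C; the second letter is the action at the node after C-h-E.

Row for L/E/y/Stay (columns ga, gb, ha, hb): (5,1) (5,1) (5,1) (5,1).
Under L/E/y/Stay, Rowan's choice at the node after C-h and at the node after C-h-W and at the node after C-h-N can never be reached regardless of what Colm does, so varying those choices leaves every outcome unchanged.
Holding the reachable choices fixed and varying the unreachable ones freely already gives 3 × 2 × 2 = 12 equivalent strategies.
No other strategy reproduces this row, so those 12 are the full class: L/E/z/Stay, L/E/z/Out, L/E/y/Stay, L/E/y/Out, L/W/z/Stay, L/W/z/Out, L/W/y/Stay, L/W/y/Out, L/N/z/Stay, L/N/z/Out, L/N/y/Stay, L/N/y/Out.

12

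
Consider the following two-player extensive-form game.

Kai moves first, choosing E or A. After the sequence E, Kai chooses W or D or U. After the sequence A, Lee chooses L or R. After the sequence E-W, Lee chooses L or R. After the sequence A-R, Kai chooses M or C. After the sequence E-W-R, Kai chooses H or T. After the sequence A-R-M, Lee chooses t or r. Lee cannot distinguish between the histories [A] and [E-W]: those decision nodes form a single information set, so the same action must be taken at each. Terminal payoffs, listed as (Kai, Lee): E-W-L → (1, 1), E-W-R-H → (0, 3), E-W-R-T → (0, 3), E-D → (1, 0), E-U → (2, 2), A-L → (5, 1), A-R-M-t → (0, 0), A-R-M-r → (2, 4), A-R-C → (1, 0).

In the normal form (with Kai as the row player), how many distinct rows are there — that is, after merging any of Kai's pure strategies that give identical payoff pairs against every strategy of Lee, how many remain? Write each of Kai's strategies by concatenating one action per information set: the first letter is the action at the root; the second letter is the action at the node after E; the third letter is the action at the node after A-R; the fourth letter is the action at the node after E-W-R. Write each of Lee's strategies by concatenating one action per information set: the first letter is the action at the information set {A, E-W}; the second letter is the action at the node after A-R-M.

5

Kai has 24 pure strategies: EWMH, EWMT, EWCH, EWCT, EDMH, EDMT, EDCH, EDCT, EUMH, EUMT, EUCH, EUCT, AWMH, AWMT, AWCH, AWCT, ADMH, ADMT, ADCH, ADCT, AUMH, AUMT, AUCH, AUCT. Columns: Lt, Lr, Rt, Rr.
{EWMH, EWMT, EWCH, EWCT} → row (1,1) (1,1) (0,3) (0,3)
{EDMH, EDMT, EDCH, EDCT} → row (1,0) (1,0) (1,0) (1,0)
{EUMH, EUMT, EUCH, EUCT} → row (2,2) (2,2) (2,2) (2,2)
{AWMH, AWMT, ADMH, ADMT, AUMH, AUMT} → row (5,1) (5,1) (0,0) (2,4)
{AWCH, AWCT, ADCH, ADCT, AUCH, AUCT} → row (5,1) (5,1) (1,0) (1,0)
That's 5 distinct rows out of 24 strategies.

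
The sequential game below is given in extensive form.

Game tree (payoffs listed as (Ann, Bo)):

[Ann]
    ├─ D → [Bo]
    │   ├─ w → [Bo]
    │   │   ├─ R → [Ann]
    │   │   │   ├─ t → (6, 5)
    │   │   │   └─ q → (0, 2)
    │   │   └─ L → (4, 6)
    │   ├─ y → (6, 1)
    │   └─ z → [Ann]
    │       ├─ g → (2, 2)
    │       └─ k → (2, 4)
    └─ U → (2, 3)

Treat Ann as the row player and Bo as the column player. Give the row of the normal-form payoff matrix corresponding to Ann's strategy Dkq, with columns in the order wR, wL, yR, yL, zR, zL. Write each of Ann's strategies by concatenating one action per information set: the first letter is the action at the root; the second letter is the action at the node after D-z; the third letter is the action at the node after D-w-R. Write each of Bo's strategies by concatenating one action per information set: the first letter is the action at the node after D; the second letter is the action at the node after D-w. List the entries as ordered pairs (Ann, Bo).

(0,2) (4,6) (6,1) (6,1) (2,4) (2,4)

vs wR: Ann plays D → Bo plays w at [D] → Bo plays R at [D-w] → Ann plays q at [D-w-R] → (0, 2)
vs wL: Ann plays D → Bo plays w at [D] → Bo plays L at [D-w] → (4, 6)
vs yR: Ann plays D → Bo plays y at [D] → (6, 1)
vs yL: Ann plays D → Bo plays y at [D] → (6, 1)
vs zR: Ann plays D → Bo plays z at [D] → Ann plays k at [D-z] → (2, 4)
vs zL: Ann plays D → Bo plays z at [D] → Ann plays k at [D-z] → (2, 4)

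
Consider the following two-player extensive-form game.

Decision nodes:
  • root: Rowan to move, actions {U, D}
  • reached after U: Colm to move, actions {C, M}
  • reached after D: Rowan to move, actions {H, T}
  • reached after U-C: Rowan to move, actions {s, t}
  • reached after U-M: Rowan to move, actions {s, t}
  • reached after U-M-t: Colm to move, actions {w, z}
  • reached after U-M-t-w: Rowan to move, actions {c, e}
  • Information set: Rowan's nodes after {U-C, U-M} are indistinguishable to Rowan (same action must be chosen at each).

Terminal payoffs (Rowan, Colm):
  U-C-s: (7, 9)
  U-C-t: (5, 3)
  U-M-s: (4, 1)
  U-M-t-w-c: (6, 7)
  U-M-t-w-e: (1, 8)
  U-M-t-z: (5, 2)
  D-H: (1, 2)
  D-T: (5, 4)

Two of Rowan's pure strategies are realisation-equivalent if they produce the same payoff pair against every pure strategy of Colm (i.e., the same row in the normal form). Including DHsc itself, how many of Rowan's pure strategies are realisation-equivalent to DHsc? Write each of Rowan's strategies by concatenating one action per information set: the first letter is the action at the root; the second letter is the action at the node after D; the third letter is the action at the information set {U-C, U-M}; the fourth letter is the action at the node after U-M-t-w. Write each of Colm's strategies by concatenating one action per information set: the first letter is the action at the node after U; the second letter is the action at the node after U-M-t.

Row for DHsc (columns Cw, Cz, Mw, Mz): (1,2) (1,2) (1,2) (1,2).
Under DHsc, Rowan's choice at the information set {U-C, U-M} and at the node after U-M-t-w can never be reached regardless of what Colm does, so varying those choices leaves every outcome unchanged.
Holding the reachable choices fixed and varying the unreachable ones freely already gives 2 × 2 = 4 equivalent strategies.
No other strategy reproduces this row, so those 4 are the full class: DHsc, DHse, DHtc, DHte.

4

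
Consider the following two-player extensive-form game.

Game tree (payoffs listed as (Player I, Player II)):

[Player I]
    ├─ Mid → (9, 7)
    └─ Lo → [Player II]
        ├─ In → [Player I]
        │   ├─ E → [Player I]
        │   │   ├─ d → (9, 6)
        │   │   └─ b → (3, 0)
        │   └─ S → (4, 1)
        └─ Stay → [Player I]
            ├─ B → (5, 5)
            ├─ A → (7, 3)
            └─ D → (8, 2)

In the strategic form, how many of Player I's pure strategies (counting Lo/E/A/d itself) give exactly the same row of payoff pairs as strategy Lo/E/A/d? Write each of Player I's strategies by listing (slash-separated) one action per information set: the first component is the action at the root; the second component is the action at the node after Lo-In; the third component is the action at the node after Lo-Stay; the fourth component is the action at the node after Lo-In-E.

Row for Lo/E/A/d (columns In, Stay): (9,6) (7,3).
Every one of Player I's information sets is on the play path for some reply by Player II when Player I follows Lo/E/A/d.
Changing the action at any of them therefore changes at least one column, so only Lo/E/A/d itself gives this row.

1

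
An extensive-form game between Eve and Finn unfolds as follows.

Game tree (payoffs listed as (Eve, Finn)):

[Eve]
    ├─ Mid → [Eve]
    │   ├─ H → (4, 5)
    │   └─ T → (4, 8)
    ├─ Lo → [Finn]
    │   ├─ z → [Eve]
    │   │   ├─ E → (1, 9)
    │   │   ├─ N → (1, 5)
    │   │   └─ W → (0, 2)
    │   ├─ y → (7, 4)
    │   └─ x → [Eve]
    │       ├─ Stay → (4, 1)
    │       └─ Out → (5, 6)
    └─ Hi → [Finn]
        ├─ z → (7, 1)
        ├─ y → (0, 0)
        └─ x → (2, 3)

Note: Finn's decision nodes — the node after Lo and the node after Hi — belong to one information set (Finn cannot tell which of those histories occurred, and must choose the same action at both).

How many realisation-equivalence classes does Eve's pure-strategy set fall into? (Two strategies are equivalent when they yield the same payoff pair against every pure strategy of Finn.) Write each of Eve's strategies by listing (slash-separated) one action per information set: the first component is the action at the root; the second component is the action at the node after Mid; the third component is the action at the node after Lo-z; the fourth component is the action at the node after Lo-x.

9

Eve has 36 pure strategies: Mid/H/E/Stay, Mid/H/E/Out, Mid/H/N/Stay, Mid/H/N/Out, Mid/H/W/Stay, Mid/H/W/Out, Mid/T/E/Stay, Mid/T/E/Out, Mid/T/N/Stay, Mid/T/N/Out, Mid/T/W/Stay, Mid/T/W/Out, Lo/H/E/Stay, Lo/H/E/Out, Lo/H/N/Stay, Lo/H/N/Out, Lo/H/W/Stay, Lo/H/W/Out, Lo/T/E/Stay, Lo/T/E/Out, Lo/T/N/Stay, Lo/T/N/Out, Lo/T/W/Stay, Lo/T/W/Out, Hi/H/E/Stay, Hi/H/E/Out, Hi/H/N/Stay, Hi/H/N/Out, Hi/H/W/Stay, Hi/H/W/Out, Hi/T/E/Stay, Hi/T/E/Out, Hi/T/N/Stay, Hi/T/N/Out, Hi/T/W/Stay, Hi/T/W/Out. Columns: z, y, x.
{Mid/H/E/Stay, Mid/H/E/Out, Mid/H/N/Stay, Mid/H/N/Out, Mid/H/W/Stay, Mid/H/W/Out} → row (4,5) (4,5) (4,5)
{Mid/T/E/Stay, Mid/T/E/Out, Mid/T/N/Stay, Mid/T/N/Out, Mid/T/W/Stay, Mid/T/W/Out} → row (4,8) (4,8) (4,8)
{Lo/H/E/Stay, Lo/T/E/Stay} → row (1,9) (7,4) (4,1)
{Lo/H/E/Out, Lo/T/E/Out} → row (1,9) (7,4) (5,6)
{Lo/H/N/Stay, Lo/T/N/Stay} → row (1,5) (7,4) (4,1)
{Lo/H/N/Out, Lo/T/N/Out} → row (1,5) (7,4) (5,6)
{Lo/H/W/Stay, Lo/T/W/Stay} → row (0,2) (7,4) (4,1)
{Lo/H/W/Out, Lo/T/W/Out} → row (0,2) (7,4) (5,6)
{Hi/H/E/Stay, Hi/H/E/Out, Hi/H/N/Stay, Hi/H/N/Out, Hi/H/W/Stay, Hi/H/W/Out, Hi/T/E/Stay, Hi/T/E/Out, Hi/T/N/Stay, Hi/T/N/Out, Hi/T/W/Stay, Hi/T/W/Out} → row (7,1) (0,0) (2,3)
That's 9 distinct rows out of 36 strategies.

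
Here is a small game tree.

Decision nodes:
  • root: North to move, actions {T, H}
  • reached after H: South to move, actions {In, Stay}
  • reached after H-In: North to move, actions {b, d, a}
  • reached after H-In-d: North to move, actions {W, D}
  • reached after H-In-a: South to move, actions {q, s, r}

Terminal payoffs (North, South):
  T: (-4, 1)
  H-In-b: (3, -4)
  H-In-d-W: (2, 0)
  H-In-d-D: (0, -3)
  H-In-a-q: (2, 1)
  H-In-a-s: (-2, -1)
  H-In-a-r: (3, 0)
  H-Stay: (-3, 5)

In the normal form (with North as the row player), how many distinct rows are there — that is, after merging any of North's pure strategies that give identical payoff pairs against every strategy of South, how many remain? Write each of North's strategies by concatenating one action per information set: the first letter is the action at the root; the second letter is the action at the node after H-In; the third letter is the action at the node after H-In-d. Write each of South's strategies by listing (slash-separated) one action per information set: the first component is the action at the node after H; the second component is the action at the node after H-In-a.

5

North has 12 pure strategies: TbW, TbD, TdW, TdD, TaW, TaD, HbW, HbD, HdW, HdD, HaW, HaD. Columns: In/q, In/s, In/r, Stay/q, Stay/s, Stay/r.
{TbW, TbD, TdW, TdD, TaW, TaD} → row (-4,1) (-4,1) (-4,1) (-4,1) (-4,1) (-4,1)
{HbW, HbD} → row (3,-4) (3,-4) (3,-4) (-3,5) (-3,5) (-3,5)
{HdW} → row (2,0) (2,0) (2,0) (-3,5) (-3,5) (-3,5)
{HdD} → row (0,-3) (0,-3) (0,-3) (-3,5) (-3,5) (-3,5)
{HaW, HaD} → row (2,1) (-2,-1) (3,0) (-3,5) (-3,5) (-3,5)
That's 5 distinct rows out of 12 strategies.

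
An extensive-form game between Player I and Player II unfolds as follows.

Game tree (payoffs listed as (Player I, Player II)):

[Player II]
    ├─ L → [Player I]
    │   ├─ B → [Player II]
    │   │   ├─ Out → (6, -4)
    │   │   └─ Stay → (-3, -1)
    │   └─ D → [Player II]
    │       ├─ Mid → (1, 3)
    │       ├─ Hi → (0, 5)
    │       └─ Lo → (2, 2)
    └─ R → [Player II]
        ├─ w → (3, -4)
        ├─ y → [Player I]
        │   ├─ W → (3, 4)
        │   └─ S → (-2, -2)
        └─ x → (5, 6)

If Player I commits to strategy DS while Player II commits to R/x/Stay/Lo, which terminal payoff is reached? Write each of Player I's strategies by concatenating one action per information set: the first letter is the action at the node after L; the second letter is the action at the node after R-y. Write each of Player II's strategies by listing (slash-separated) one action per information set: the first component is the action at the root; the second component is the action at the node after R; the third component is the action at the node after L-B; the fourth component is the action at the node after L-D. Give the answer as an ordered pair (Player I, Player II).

(5, 6)

Trace the play path from the root:
  Player II plays R
  Player II plays x at [R]
→ terminal payoff (5, 6).
(Player I's choice at the node after L is never reached on this path, so it doesn't affect the outcome.)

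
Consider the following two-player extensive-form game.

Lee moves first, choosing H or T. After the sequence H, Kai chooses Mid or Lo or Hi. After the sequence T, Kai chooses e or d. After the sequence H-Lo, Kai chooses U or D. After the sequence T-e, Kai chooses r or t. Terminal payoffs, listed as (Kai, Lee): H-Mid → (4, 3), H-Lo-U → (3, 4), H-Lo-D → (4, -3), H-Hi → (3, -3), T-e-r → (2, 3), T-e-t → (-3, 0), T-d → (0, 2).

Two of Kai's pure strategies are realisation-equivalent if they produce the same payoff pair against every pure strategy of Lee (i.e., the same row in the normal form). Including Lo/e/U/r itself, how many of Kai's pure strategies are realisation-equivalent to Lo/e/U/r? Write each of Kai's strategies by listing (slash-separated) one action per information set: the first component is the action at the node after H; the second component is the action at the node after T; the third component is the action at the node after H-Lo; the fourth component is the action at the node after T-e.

1

Row for Lo/e/U/r (columns H, T): (3,4) (2,3).
Every one of Kai's information sets is on the play path for some reply by Lee when Kai follows Lo/e/U/r.
Changing the action at any of them therefore changes at least one column, so only Lo/e/U/r itself gives this row.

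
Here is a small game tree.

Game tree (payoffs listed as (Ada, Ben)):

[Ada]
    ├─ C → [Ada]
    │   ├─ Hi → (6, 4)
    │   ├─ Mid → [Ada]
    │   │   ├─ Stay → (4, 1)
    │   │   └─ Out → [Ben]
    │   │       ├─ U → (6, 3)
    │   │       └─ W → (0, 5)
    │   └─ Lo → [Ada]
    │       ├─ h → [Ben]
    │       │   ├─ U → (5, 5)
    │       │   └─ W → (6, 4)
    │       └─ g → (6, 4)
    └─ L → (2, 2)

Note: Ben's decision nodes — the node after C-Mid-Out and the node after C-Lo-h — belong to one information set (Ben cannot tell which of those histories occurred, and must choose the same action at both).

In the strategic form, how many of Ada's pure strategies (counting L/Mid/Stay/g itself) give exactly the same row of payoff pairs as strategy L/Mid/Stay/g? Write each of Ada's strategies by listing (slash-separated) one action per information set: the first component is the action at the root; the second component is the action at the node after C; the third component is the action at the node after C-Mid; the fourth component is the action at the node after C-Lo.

12

Row for L/Mid/Stay/g (columns U, W): (2,2) (2,2).
Under L/Mid/Stay/g, Ada's choice at the node after C and at the node after C-Mid and at the node after C-Lo can never be reached regardless of what Ben does, so varying those choices leaves every outcome unchanged.
Holding the reachable choices fixed and varying the unreachable ones freely already gives 3 × 2 × 2 = 12 equivalent strategies.
No other strategy reproduces this row, so those 12 are the full class: L/Hi/Stay/h, L/Hi/Stay/g, L/Hi/Out/h, L/Hi/Out/g, L/Mid/Stay/h, L/Mid/Stay/g, L/Mid/Out/h, L/Mid/Out/g, L/Lo/Stay/h, L/Lo/Stay/g, L/Lo/Out/h, L/Lo/Out/g.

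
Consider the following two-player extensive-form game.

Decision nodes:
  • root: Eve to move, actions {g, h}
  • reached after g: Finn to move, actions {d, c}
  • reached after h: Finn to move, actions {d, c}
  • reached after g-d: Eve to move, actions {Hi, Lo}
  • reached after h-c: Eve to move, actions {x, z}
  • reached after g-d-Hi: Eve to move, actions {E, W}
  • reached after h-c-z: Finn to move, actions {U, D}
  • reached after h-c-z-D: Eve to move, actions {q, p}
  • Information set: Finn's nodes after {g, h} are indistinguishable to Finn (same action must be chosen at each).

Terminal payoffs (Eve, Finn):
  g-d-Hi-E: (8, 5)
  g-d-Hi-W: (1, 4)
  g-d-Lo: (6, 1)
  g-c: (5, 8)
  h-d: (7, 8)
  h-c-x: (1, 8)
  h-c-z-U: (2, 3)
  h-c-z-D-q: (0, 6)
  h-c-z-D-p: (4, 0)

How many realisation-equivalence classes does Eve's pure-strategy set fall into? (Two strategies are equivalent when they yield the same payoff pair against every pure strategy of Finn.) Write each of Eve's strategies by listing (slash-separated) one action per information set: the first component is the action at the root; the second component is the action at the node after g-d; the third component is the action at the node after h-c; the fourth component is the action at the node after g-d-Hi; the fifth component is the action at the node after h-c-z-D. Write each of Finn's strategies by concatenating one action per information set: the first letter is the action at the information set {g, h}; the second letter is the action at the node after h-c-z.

6

Eve has 32 pure strategies: g/Hi/x/E/q, g/Hi/x/E/p, g/Hi/x/W/q, g/Hi/x/W/p, g/Hi/z/E/q, g/Hi/z/E/p, g/Hi/z/W/q, g/Hi/z/W/p, g/Lo/x/E/q, g/Lo/x/E/p, g/Lo/x/W/q, g/Lo/x/W/p, g/Lo/z/E/q, g/Lo/z/E/p, g/Lo/z/W/q, g/Lo/z/W/p, h/Hi/x/E/q, h/Hi/x/E/p, h/Hi/x/W/q, h/Hi/x/W/p, h/Hi/z/E/q, h/Hi/z/E/p, h/Hi/z/W/q, h/Hi/z/W/p, h/Lo/x/E/q, h/Lo/x/E/p, h/Lo/x/W/q, h/Lo/x/W/p, h/Lo/z/E/q, h/Lo/z/E/p, h/Lo/z/W/q, h/Lo/z/W/p. Columns: dU, dD, cU, cD.
{g/Hi/x/E/q, g/Hi/x/E/p, g/Hi/z/E/q, g/Hi/z/E/p} → row (8,5) (8,5) (5,8) (5,8)
{g/Hi/x/W/q, g/Hi/x/W/p, g/Hi/z/W/q, g/Hi/z/W/p} → row (1,4) (1,4) (5,8) (5,8)
{g/Lo/x/E/q, g/Lo/x/E/p, g/Lo/x/W/q, g/Lo/x/W/p, g/Lo/z/E/q, g/Lo/z/E/p, g/Lo/z/W/q, g/Lo/z/W/p} → row (6,1) (6,1) (5,8) (5,8)
{h/Hi/x/E/q, h/Hi/x/E/p, h/Hi/x/W/q, h/Hi/x/W/p, h/Lo/x/E/q, h/Lo/x/E/p, h/Lo/x/W/q, h/Lo/x/W/p} → row (7,8) (7,8) (1,8) (1,8)
{h/Hi/z/E/q, h/Hi/z/W/q, h/Lo/z/E/q, h/Lo/z/W/q} → row (7,8) (7,8) (2,3) (0,6)
{h/Hi/z/E/p, h/Hi/z/W/p, h/Lo/z/E/p, h/Lo/z/W/p} → row (7,8) (7,8) (2,3) (4,0)
That's 6 distinct rows out of 32 strategies.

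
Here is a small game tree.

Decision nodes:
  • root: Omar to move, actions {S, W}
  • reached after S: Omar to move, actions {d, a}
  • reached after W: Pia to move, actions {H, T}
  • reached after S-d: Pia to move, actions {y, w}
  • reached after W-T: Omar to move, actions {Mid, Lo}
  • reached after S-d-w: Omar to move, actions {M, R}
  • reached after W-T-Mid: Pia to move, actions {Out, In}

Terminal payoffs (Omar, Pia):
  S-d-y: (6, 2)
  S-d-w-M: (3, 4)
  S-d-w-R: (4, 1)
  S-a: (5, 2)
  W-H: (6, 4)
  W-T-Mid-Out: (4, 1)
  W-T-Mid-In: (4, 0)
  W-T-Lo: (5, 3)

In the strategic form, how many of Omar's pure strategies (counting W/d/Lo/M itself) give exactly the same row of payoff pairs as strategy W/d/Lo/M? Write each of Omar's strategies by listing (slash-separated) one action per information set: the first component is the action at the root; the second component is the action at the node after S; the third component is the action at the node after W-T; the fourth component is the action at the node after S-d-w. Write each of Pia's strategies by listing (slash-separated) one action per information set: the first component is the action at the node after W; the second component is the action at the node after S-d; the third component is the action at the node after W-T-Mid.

Row for W/d/Lo/M (columns H/y/Out, H/y/In, H/w/Out, H/w/In, T/y/Out, T/y/In, T/w/Out, T/w/In): (6,4) (6,4) (6,4) (6,4) (5,3) (5,3) (5,3) (5,3).
Under W/d/Lo/M, Omar's choice at the node after S and at the node after S-d-w can never be reached regardless of what Pia does, so varying those choices leaves every outcome unchanged.
Holding the reachable choices fixed and varying the unreachable ones freely already gives 2 × 2 = 4 equivalent strategies.
No other strategy reproduces this row, so those 4 are the full class: W/d/Lo/M, W/d/Lo/R, W/a/Lo/M, W/a/Lo/R.

4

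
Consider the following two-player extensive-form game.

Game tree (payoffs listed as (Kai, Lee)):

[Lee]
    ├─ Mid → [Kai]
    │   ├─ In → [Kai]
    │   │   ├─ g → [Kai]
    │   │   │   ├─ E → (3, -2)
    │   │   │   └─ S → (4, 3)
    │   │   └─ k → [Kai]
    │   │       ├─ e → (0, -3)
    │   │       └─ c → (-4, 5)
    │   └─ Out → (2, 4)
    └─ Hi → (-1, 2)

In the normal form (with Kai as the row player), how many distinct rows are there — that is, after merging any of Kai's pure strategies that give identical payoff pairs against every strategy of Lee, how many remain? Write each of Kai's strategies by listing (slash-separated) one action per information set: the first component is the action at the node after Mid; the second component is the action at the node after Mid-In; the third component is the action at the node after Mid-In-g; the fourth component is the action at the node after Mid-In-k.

Kai has 16 pure strategies: In/g/E/e, In/g/E/c, In/g/S/e, In/g/S/c, In/k/E/e, In/k/E/c, In/k/S/e, In/k/S/c, Out/g/E/e, Out/g/E/c, Out/g/S/e, Out/g/S/c, Out/k/E/e, Out/k/E/c, Out/k/S/e, Out/k/S/c. Columns: Mid, Hi.
{In/g/E/e, In/g/E/c} → row (3,-2) (-1,2)
{In/g/S/e, In/g/S/c} → row (4,3) (-1,2)
{In/k/E/e, In/k/S/e} → row (0,-3) (-1,2)
{In/k/E/c, In/k/S/c} → row (-4,5) (-1,2)
{Out/g/E/e, Out/g/E/c, Out/g/S/e, Out/g/S/c, Out/k/E/e, Out/k/E/c, Out/k/S/e, Out/k/S/c} → row (2,4) (-1,2)
That's 5 distinct rows out of 16 strategies.

5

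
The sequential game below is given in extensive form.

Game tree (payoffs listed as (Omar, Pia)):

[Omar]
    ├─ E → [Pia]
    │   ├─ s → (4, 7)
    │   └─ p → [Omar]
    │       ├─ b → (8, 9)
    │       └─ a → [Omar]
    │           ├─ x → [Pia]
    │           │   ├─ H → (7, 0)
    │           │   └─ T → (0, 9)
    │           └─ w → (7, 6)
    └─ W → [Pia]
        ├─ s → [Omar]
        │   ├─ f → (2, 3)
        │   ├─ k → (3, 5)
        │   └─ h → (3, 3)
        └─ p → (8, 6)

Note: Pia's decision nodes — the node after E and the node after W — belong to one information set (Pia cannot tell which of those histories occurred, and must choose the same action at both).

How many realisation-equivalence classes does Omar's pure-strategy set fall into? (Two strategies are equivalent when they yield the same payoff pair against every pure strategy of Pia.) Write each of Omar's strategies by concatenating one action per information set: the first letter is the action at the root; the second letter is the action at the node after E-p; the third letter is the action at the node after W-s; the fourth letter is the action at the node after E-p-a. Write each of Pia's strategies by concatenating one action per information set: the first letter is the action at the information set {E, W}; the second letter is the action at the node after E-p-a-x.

6

Omar has 24 pure strategies: Ebfx, Ebfw, Ebkx, Ebkw, Ebhx, Ebhw, Eafx, Eafw, Eakx, Eakw, Eahx, Eahw, Wbfx, Wbfw, Wbkx, Wbkw, Wbhx, Wbhw, Wafx, Wafw, Wakx, Wakw, Wahx, Wahw. Columns: sH, sT, pH, pT.
{Ebfx, Ebfw, Ebkx, Ebkw, Ebhx, Ebhw} → row (4,7) (4,7) (8,9) (8,9)
{Eafx, Eakx, Eahx} → row (4,7) (4,7) (7,0) (0,9)
{Eafw, Eakw, Eahw} → row (4,7) (4,7) (7,6) (7,6)
{Wbfx, Wbfw, Wafx, Wafw} → row (2,3) (2,3) (8,6) (8,6)
{Wbkx, Wbkw, Wakx, Wakw} → row (3,5) (3,5) (8,6) (8,6)
{Wbhx, Wbhw, Wahx, Wahw} → row (3,3) (3,3) (8,6) (8,6)
That's 6 distinct rows out of 24 strategies.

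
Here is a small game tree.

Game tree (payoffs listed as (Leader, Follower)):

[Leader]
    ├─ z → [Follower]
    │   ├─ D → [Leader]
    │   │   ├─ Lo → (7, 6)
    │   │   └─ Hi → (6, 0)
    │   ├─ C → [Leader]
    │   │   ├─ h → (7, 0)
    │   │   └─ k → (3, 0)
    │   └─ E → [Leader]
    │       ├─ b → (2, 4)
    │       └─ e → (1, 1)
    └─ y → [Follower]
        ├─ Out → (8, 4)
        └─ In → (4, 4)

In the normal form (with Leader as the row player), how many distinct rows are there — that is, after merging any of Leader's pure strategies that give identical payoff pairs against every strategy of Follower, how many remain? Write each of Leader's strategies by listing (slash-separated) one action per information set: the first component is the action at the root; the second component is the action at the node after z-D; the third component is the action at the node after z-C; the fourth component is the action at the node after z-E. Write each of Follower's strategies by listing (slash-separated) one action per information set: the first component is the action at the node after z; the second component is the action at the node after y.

9

Leader has 16 pure strategies: z/Lo/h/b, z/Lo/h/e, z/Lo/k/b, z/Lo/k/e, z/Hi/h/b, z/Hi/h/e, z/Hi/k/b, z/Hi/k/e, y/Lo/h/b, y/Lo/h/e, y/Lo/k/b, y/Lo/k/e, y/Hi/h/b, y/Hi/h/e, y/Hi/k/b, y/Hi/k/e. Columns: D/Out, D/In, C/Out, C/In, E/Out, E/In.
{z/Lo/h/b} → row (7,6) (7,6) (7,0) (7,0) (2,4) (2,4)
{z/Lo/h/e} → row (7,6) (7,6) (7,0) (7,0) (1,1) (1,1)
{z/Lo/k/b} → row (7,6) (7,6) (3,0) (3,0) (2,4) (2,4)
{z/Lo/k/e} → row (7,6) (7,6) (3,0) (3,0) (1,1) (1,1)
{z/Hi/h/b} → row (6,0) (6,0) (7,0) (7,0) (2,4) (2,4)
{z/Hi/h/e} → row (6,0) (6,0) (7,0) (7,0) (1,1) (1,1)
{z/Hi/k/b} → row (6,0) (6,0) (3,0) (3,0) (2,4) (2,4)
{z/Hi/k/e} → row (6,0) (6,0) (3,0) (3,0) (1,1) (1,1)
{y/Lo/h/b, y/Lo/h/e, y/Lo/k/b, y/Lo/k/e, y/Hi/h/b, y/Hi/h/e, y/Hi/k/b, y/Hi/k/e} → row (8,4) (4,4) (8,4) (4,4) (8,4) (4,4)
That's 9 distinct rows out of 16 strategies.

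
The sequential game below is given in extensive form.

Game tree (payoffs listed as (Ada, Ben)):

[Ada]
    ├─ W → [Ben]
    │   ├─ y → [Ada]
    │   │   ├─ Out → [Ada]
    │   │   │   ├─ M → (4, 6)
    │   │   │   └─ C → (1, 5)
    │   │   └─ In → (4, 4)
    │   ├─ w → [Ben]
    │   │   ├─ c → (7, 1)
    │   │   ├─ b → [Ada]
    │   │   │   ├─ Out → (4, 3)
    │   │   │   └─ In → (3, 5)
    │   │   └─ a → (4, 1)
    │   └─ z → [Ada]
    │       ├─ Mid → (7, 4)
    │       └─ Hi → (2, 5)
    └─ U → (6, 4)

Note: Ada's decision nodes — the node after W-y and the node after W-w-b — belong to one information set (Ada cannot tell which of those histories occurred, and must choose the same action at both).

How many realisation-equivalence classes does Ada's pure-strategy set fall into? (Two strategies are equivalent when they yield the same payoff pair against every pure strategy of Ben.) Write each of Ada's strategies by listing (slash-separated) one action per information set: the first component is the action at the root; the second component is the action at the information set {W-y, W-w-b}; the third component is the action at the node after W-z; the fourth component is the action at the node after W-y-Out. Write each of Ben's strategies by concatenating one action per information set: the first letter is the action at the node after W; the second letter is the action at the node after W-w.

7

Ada has 16 pure strategies: W/Out/Mid/M, W/Out/Mid/C, W/Out/Hi/M, W/Out/Hi/C, W/In/Mid/M, W/In/Mid/C, W/In/Hi/M, W/In/Hi/C, U/Out/Mid/M, U/Out/Mid/C, U/Out/Hi/M, U/Out/Hi/C, U/In/Mid/M, U/In/Mid/C, U/In/Hi/M, U/In/Hi/C. Columns: yc, yb, ya, wc, wb, wa, zc, zb, za.
{W/Out/Mid/M} → row (4,6) (4,6) (4,6) (7,1) (4,3) (4,1) (7,4) (7,4) (7,4)
{W/Out/Mid/C} → row (1,5) (1,5) (1,5) (7,1) (4,3) (4,1) (7,4) (7,4) (7,4)
{W/Out/Hi/M} → row (4,6) (4,6) (4,6) (7,1) (4,3) (4,1) (2,5) (2,5) (2,5)
{W/Out/Hi/C} → row (1,5) (1,5) (1,5) (7,1) (4,3) (4,1) (2,5) (2,5) (2,5)
{W/In/Mid/M, W/In/Mid/C} → row (4,4) (4,4) (4,4) (7,1) (3,5) (4,1) (7,4) (7,4) (7,4)
{W/In/Hi/M, W/In/Hi/C} → row (4,4) (4,4) (4,4) (7,1) (3,5) (4,1) (2,5) (2,5) (2,5)
{U/Out/Mid/M, U/Out/Mid/C, U/Out/Hi/M, U/Out/Hi/C, U/In/Mid/M, U/In/Mid/C, U/In/Hi/M, U/In/Hi/C} → row (6,4) (6,4) (6,4) (6,4) (6,4) (6,4) (6,4) (6,4) (6,4)
That's 7 distinct rows out of 16 strategies.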